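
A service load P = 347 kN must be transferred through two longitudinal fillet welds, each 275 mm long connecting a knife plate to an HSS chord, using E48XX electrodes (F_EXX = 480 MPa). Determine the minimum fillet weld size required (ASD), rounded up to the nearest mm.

w = 7 mm

Total weld length L = 550 mm.
Required throat t_e = P × Ω / (0.6 F_EXX × L) = 347 × 2.0 / (0.6 × 480 × 550 × 10⁻³) = 4.381 mm.
Required leg w = t_e / 0.707 = 6.197 mm → use 7 mm.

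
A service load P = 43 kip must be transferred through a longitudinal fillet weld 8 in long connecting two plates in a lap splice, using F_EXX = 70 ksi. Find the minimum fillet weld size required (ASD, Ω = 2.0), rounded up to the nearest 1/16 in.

w = 3/8 in

Total weld length L = 8 in.
Required throat t_e = P × Ω / (0.6 F_EXX × L) = 43 × 2.0 / (0.6 × 70 × 8) = 0.256 in.
Required leg w = t_e / 0.707 = 0.362 in → use 3/8 in.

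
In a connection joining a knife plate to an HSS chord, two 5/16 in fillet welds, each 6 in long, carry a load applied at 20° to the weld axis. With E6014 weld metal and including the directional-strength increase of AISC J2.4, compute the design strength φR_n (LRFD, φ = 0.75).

E60XX → F_EXX = 60 ksi.
t_e = 0.707 × 0.3125 = 0.2209 in; A_we = 0.2209 × 12 = 2.651 in².
Directional factor: 1.0 + 0.5 sin^1.5(20°) = 1.1.
F_nw = 0.6 × 60 × 1.1 = 39.6 ksi.
φR_n = 0.75 × 39.6 × 2.651 = 78.74 kips.

φR_n ≈ 78.7 kips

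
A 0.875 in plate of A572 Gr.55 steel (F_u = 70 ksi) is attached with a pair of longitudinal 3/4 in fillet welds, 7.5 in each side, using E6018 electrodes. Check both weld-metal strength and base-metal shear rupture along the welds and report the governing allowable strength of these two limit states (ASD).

E60XX → F_EXX = 60 ksi.
t_e = 0.707 × 0.75 = 0.5302 in; L = 15 in.
Weld metal: R_n/Ω = (1/2.0) × 0.6 × 60 × 0.5302 × 15 = 143.2 kips.
Base metal (shear rupture): R_n/Ω = (1/2.0) × 0.6 × 70 × 0.875 × 15 = 275.6 kips.
Governing: weld metal.

R_n/Ω ≈ 143 kips (weld metal governs)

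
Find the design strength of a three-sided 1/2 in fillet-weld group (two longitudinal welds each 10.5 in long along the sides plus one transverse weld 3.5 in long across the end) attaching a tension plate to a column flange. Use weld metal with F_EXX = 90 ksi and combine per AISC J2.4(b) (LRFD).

φR_n ≈ 351 kip

t_e = 0.707 × 0.5 = 0.3535 in.
R_nwl = 0.6 × 90 × 0.3535 × 21 = 400.9 kip (longitudinal, 2 welds).
R_nwt = 0.6 × 90 × 0.3535 × 3.5 = 66.81 kip (transverse, base value).
(i) R_nwl + R_nwt = 467.7 kip; (ii) 0.85 R_nwl + 1.5 R_nwt = 441 kip.
R_n = max = 467.7 kip [governs: (i)]; φR_n = 350.8 kip.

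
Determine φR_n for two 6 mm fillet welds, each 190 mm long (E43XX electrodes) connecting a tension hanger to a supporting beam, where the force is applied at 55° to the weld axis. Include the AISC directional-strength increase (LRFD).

E43XX → F_EXX = 430 MPa.
t_e = 0.707 × 6 = 4.242 mm; A_we = 4.242 × 380 = 1612 mm².
Directional factor: 1.0 + 0.5 sin^1.5(55°) = 1.371.
F_nw = 0.6 × 430 × 1.371 = 353.6 MPa.
φR_n = 0.75 × 353.6 × 1612 × 10⁻³ = 427.5 kN.

φR_n ≈ 428 kN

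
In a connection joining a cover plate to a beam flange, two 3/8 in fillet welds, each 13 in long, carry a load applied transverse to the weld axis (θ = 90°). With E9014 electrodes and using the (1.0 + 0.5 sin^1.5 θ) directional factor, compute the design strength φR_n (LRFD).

E90XX → F_EXX = 90 ksi.
t_e = 0.707 × 0.375 = 0.2651 in; A_we = 0.2651 × 26 = 6.893 in².
Directional factor: 1.0 + 0.5 sin^1.5(90°) = 1.5.
F_nw = 0.6 × 90 × 1.5 = 81 ksi.
φR_n = 0.75 × 81 × 6.893 = 418.8 kips.

φR_n ≈ 419 kips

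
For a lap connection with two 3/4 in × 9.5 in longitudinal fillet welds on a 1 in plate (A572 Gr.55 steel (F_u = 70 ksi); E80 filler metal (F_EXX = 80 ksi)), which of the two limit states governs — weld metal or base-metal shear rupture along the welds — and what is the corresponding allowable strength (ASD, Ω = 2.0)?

R_n/Ω ≈ 242 kip (weld metal governs)

t_e = 0.707 × 0.75 = 0.5302 in; L = 19 in.
Weld metal: R_n/Ω = (1/2.0) × 0.6 × 80 × 0.5302 × 19 = 241.8 kip.
Base metal (shear rupture): R_n/Ω = (1/2.0) × 0.6 × 70 × 1 × 19 = 399 kip.
Governing: weld metal.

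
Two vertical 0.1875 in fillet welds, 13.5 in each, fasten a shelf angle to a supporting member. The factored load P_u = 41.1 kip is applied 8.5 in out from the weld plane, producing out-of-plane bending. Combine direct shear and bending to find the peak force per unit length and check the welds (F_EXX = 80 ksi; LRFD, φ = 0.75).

f_max ≈ 5.95 kip/in; NOT adequate

L_w = 2 × 13.5 = 27 in; section modulus (unit throat) S = 2 × L²/6 = 60.75 in².
Direct shear f_v = P/L_w = 41.1/27 = 1.522 kip/in.
Moment M = P × e = 41.1 × 8.5 = 349.35 kip·in; bending f_b = M/S = 5.751 kip/in.
f_max = √(f_v² + f_b²) = √(1.522² + 5.751²) = 5.949 kip/in.
φr_n = 0.75 × 0.6 × 80 × (0.707 × 0.1875) = 4.772 kip/in → NOT adequate.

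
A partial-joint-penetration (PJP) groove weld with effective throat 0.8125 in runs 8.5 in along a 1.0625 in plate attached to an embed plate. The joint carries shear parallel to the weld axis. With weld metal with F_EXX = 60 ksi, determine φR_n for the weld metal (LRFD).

φR_n ≈ 186 kips

Effective throat (given) t_e = 0.8125 in.
A_we = 0.8125 × 8.5 = 6.906 in².
F_nw = 0.6 F_EXX = 36 ksi.
φR_n = 0.75 × 36 × 6.906 = 186.5 kips.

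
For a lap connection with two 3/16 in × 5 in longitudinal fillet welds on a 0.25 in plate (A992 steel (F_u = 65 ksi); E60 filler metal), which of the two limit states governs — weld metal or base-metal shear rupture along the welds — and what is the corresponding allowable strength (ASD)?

R_n/Ω ≈ 23.9 kip (weld metal governs)

E60XX → F_EXX = 60 ksi.
t_e = 0.707 × 0.1875 = 0.1326 in; L = 10 in.
Weld metal: R_n/Ω = (1/2.0) × 0.6 × 60 × 0.1326 × 10 = 23.86 kip.
Base metal (shear rupture): R_n/Ω = (1/2.0) × 0.6 × 65 × 0.25 × 10 = 48.75 kip.
Governing: weld metal.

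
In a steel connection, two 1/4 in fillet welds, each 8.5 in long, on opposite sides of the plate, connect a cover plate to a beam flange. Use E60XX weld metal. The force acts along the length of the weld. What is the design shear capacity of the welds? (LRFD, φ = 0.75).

E60XX → F_EXX = 60 ksi.
Effective throat t_e = 0.707 × 0.25 = 0.1767 in.
Total length L = 17 in; A_we = 0.1767 × 17 = 3.005 in².
F_nw = 0.6 F_EXX = 0.6 × 60 = 36 ksi.
φR_n = 0.75 × 36 × 3.005 = 81.13 kips.

φR_n ≈ 81.1 kips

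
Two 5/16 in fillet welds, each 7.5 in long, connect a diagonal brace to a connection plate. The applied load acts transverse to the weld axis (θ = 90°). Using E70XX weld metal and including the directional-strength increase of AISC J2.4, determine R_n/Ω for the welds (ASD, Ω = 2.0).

E70XX → F_EXX = 70 ksi.
t_e = 0.707 × 0.3125 = 0.2209 in; A_we = 0.2209 × 15 = 3.314 in².
Directional factor: 1.0 + 0.5 sin^1.5(90°) = 1.5.
F_nw = 0.6 × 70 × 1.5 = 63 ksi.
R_n/Ω = (63 × 3.314) / 2.0 = 104.4 kip.

R_n/Ω ≈ 104 kip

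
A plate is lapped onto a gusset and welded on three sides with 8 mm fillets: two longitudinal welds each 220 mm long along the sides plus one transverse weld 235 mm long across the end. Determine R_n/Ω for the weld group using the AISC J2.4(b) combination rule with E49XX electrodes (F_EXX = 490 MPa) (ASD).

R_n/Ω ≈ 604 kN

t_e = 0.707 × 8 = 5.656 mm.
R_nwl = 0.6 × 490 × 5.656 × 440 × 10⁻³ = 731.7 kN (longitudinal, 2 welds).
R_nwt = 0.6 × 490 × 5.656 × 235 × 10⁻³ = 390.8 kN (transverse, base value).
(i) R_nwl + R_nwt = 1122 kN; (ii) 0.85 R_nwl + 1.5 R_nwt = 1208 kN.
R_n = max = 1208 kN [governs: (ii)]; R_n/Ω = 604 kN.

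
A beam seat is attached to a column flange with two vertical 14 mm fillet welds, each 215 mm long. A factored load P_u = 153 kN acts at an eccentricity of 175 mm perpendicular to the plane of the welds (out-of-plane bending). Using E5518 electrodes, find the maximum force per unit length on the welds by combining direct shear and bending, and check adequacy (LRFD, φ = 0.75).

f_max ≈ 1770 N/mm; adequate

E55XX → F_EXX = 550 MPa.
L_w = 2 × 215 = 430 mm; section modulus (unit throat) S = 2 × L²/6 = 15410 mm².
Direct shear f_v = P/L_w = 153×10³/430 = 355.8 N/mm.
Moment M = P × e = 153×10³ × 175 = 26775000 N·mm; bending f_b = M/S = 1738 N/mm.
f_max = √(f_v² + f_b²) = √(355.8² + 1738²) = 1774 N/mm.
φr_n = 0.75 × 0.6 × 550 × (0.707 × 14) = 2450 N/mm → adequate.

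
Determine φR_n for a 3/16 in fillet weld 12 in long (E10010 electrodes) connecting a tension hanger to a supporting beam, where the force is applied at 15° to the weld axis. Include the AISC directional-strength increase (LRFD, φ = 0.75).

φR_n ≈ 76.3 kips

E100XX → F_EXX = 100 ksi.
t_e = 0.707 × 0.1875 = 0.1326 in; A_we = 0.1326 × 12 = 1.591 in².
Directional factor: 1.0 + 0.5 sin^1.5(15°) = 1.066.
F_nw = 0.6 × 100 × 1.066 = 63.95 ksi.
φR_n = 0.75 × 63.95 × 1.591 = 76.3 kips.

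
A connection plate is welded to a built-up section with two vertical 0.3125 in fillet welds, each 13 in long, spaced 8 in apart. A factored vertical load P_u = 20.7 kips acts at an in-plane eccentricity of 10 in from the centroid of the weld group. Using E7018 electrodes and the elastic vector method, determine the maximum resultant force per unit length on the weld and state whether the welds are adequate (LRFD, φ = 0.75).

E70XX → F_EXX = 70 ksi.
Total weld length L_w = 26 in. Treat welds as unit-width lines.
Polar moment about centroid: J = 2[d³/12 + d(b/2)²] = 2[13³/12 + 13×4²] = 782.2 in³.
Direct shear f_v = P/L_w = 20.7 / 26 = 0.7962 kip/in (vertical).
Torsion M = P·e = 20.7 × 10 = 207 kip·in.
Critical point at (x, y) = (4, 6.5) from centroid. f_tx = M·y/J = 1.72 kip/in; f_ty = M·x/J = 1.059 kip/in.
Resultant f_max = √[f_tx² + (f_v + f_ty)²] = √[1.72² + (0.7962 + 1.059)²] = 2.53 kip/in.
Capacity per unit length: φr_n = 0.75 × 0.6 × 70 × (0.707 × 0.3125) = 6.96 kip/in.
2.53 ≤ 6.96 → adequate.

f_max ≈ 2.53 kip/in; adequate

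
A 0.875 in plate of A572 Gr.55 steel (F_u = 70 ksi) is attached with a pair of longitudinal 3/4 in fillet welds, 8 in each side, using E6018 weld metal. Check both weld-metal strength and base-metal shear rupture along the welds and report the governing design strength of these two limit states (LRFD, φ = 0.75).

φR_n ≈ 229 kips (weld metal governs)

E60XX → F_EXX = 60 ksi.
t_e = 0.707 × 0.75 = 0.5302 in; L = 16 in.
Weld metal: φR_n = 0.75 × 0.6 × 60 × 0.5302 × 16 = 229.1 kips.
Base metal (shear rupture): φR_n = 0.75 × 0.6 × 70 × 0.875 × 16 = 441 kips.
Governing: weld metal.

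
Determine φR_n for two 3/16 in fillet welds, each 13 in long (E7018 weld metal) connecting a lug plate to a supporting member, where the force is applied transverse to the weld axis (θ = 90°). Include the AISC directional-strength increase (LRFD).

φR_n ≈ 163 kip

E70XX → F_EXX = 70 ksi.
t_e = 0.707 × 0.1875 = 0.1326 in; A_we = 0.1326 × 26 = 3.447 in².
Directional factor: 1.0 + 0.5 sin^1.5(90°) = 1.5.
F_nw = 0.6 × 70 × 1.5 = 63 ksi.
φR_n = 0.75 × 63 × 3.447 = 162.9 kip.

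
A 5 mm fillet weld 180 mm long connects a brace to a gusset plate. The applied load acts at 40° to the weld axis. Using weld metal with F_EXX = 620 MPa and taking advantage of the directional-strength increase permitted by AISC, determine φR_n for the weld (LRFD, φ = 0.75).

t_e = 0.707 × 5 = 3.535 mm; A_we = 3.535 × 180 = 636.3 mm².
Directional factor: 1.0 + 0.5 sin^1.5(40°) = 1.258.
F_nw = 0.6 × 620 × 1.258 = 467.9 MPa.
φR_n = 0.75 × 467.9 × 636.3 × 10⁻³ = 223.3 kN.

φR_n ≈ 223 kN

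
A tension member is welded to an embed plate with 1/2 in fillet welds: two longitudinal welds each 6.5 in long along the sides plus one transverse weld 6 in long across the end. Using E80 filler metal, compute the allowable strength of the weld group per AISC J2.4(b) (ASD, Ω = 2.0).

R_n/Ω ≈ 170 kip

E80XX → F_EXX = 80 ksi.
t_e = 0.707 × 0.5 = 0.3535 in.
R_nwl = 0.6 × 80 × 0.3535 × 13 = 220.6 kip (longitudinal, 2 welds).
R_nwt = 0.6 × 80 × 0.3535 × 6 = 101.8 kip (transverse, base value).
(i) R_nwl + R_nwt = 322.4 kip; (ii) 0.85 R_nwl + 1.5 R_nwt = 340.2 kip.
R_n = max = 340.2 kip [governs: (ii)]; R_n/Ω = 170.1 kip.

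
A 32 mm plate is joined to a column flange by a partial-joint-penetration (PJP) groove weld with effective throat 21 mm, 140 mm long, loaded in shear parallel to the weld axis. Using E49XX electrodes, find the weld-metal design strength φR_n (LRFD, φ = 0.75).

φR_n ≈ 648 kN

E49XX → F_EXX = 490 MPa.
Effective throat (given) t_e = 21 mm.
A_we = 21 × 140 = 2940 mm².
F_nw = 0.6 F_EXX = 294 MPa.
φR_n = 0.75 × 294 × 2940 × 10⁻³ = 648.3 kN.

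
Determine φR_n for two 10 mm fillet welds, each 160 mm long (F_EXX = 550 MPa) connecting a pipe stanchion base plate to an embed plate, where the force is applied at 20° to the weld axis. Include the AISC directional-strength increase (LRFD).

φR_n ≈ 616 kN

t_e = 0.707 × 10 = 7.07 mm; A_we = 7.07 × 320 = 2262 mm².
Directional factor: 1.0 + 0.5 sin^1.5(20°) = 1.1.
F_nw = 0.6 × 550 × 1.1 = 363 MPa.
φR_n = 0.75 × 363 × 2262 × 10⁻³ = 615.9 kN.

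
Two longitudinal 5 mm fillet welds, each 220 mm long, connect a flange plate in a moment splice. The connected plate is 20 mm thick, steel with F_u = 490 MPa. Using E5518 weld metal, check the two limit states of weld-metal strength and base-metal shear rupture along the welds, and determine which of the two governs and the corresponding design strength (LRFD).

φR_n ≈ 385 kN (weld metal governs)

E55XX → F_EXX = 550 MPa.
t_e = 0.707 × 5 = 3.535 mm; L = 440 mm.
Weld metal: φR_n = 0.75 × 0.6 × 550 × 3.535 × 440 × 10⁻³ = 385 kN.
Base metal (shear rupture): φR_n = 0.75 × 0.6 × 490 × 20 × 440 × 10⁻³ = 1940 kN.
Governing: weld metal.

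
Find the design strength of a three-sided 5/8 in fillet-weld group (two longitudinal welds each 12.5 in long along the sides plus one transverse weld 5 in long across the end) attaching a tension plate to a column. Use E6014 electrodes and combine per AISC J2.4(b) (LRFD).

E60XX → F_EXX = 60 ksi.
t_e = 0.707 × 0.625 = 0.4419 in.
R_nwl = 0.6 × 60 × 0.4419 × 25 = 397.7 kips (longitudinal, 2 welds).
R_nwt = 0.6 × 60 × 0.4419 × 5 = 79.54 kips (transverse, base value).
(i) R_nwl + R_nwt = 477.2 kips; (ii) 0.85 R_nwl + 1.5 R_nwt = 457.3 kips.
R_n = max = 477.2 kips [governs: (i)]; φR_n = 357.9 kips.

φR_n ≈ 358 kips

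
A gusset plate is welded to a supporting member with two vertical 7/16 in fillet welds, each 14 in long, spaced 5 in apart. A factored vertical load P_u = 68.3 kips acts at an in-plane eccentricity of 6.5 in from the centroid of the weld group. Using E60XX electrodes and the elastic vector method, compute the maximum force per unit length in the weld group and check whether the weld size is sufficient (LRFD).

E60XX → F_EXX = 60 ksi.
Total weld length L_w = 28 in. Treat welds as unit-width lines.
Polar moment about centroid: J = 2[d³/12 + d(b/2)²] = 2[14³/12 + 14×2.5²] = 632.3 in³.
Direct shear f_v = P/L_w = 68.3 / 28 = 2.439 kip/in (vertical).
Torsion M = P·e = 68.3 × 6.5 = 443.95 kip·in.
Critical point at (x, y) = (2.5, 7) from centroid. f_tx = M·y/J = 4.915 kip/in; f_ty = M·x/J = 1.755 kip/in.
Resultant f_max = √[f_tx² + (f_v + f_ty)²] = √[4.915² + (2.439 + 1.755)²] = 6.461 kip/in.
Capacity per unit length: φr_n = 0.75 × 0.6 × 60 × (0.707 × 0.4375) = 8.351 kip/in.
6.461 ≤ 8.351 → adequate.

f_max ≈ 6.46 kip/in; adequate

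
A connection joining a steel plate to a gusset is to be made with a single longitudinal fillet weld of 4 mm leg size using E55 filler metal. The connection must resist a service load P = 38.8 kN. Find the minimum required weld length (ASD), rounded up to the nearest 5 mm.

E55XX → F_EXX = 550 MPa.
Throat t_e = 0.707 × 4 = 2.828 mm.
r_n/Ω = (0.6 × 550 × 2.828) / 2.0 = 466.6 N/mm = 0.4666 kN/mm.
L_req = P / (r_n/Ω) = 38.8 / 0.4666 = 83.15 mm total.
Round up → use L = 85 mm.

L = 85 mm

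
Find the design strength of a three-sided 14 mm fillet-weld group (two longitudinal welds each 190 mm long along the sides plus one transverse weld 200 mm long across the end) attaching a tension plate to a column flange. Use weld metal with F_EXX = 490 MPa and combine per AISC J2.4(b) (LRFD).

t_e = 0.707 × 14 = 9.898 mm.
R_nwl = 0.6 × 490 × 9.898 × 380 × 10⁻³ = 1106 kN (longitudinal, 2 welds).
R_nwt = 0.6 × 490 × 9.898 × 200 × 10⁻³ = 582 kN (transverse, base value).
(i) R_nwl + R_nwt = 1688 kN; (ii) 0.85 R_nwl + 1.5 R_nwt = 1813 kN.
R_n = max = 1813 kN [governs: (ii)]; φR_n = 1360 kN.

φR_n ≈ 1360 kN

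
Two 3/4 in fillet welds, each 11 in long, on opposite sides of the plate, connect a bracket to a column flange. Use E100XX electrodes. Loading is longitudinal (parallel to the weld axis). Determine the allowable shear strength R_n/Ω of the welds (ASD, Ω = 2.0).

R_n/Ω ≈ 350 kips

E100XX → F_EXX = 100 ksi.
Effective throat t_e = 0.707 × 0.75 = 0.5302 in.
Total length L = 22 in; A_we = 0.5302 × 22 = 11.67 in².
F_nw = 0.6 F_EXX = 0.6 × 100 = 60 ksi.
R_n = 60 × 11.67 = 699.9 kips; R_n/Ω = 699.9/2.0 = 350 kips.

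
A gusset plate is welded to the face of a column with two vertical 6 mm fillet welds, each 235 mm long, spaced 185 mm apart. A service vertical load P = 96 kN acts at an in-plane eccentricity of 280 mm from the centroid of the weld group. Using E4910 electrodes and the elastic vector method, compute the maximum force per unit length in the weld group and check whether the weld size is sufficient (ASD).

f_max ≈ 793 N/mm; NOT adequate

E49XX → F_EXX = 490 MPa.
Total weld length L_w = 470 mm. Treat welds as unit-width lines.
Polar moment about centroid: J = 2[d³/12 + d(b/2)²] = 2[235³/12 + 235×92.5²] = 6184000 mm³.
Direct shear f_v = P/L_w = 96×10³ / 470 = 204.3 N/mm (vertical).
Torsion M = P·e = 96×10³ × 280 = 26880000 N·mm.
Critical point at (x, y) = (92.5, 117.5) from centroid. f_tx = M·y/J = 510.7 N/mm; f_ty = M·x/J = 402 N/mm.
Resultant f_max = √[f_tx² + (f_v + f_ty)²] = √[510.7² + (204.3 + 402)²] = 792.7 N/mm.
Capacity per unit length: r_n/Ω = (1/2.0) × 0.6 × 490 × (0.707 × 6) = 623.6 N/mm.
792.7 > 623.6 → NOT adequate.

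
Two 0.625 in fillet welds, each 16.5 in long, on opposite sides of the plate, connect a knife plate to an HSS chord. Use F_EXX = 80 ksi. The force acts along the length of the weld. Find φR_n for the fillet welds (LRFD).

Effective throat t_e = 0.707 × 0.625 = 0.4419 in.
Total length L = 33 in; A_we = 0.4419 × 33 = 14.58 in².
F_nw = 0.6 F_EXX = 0.6 × 80 = 48 ksi.
φR_n = 0.75 × 48 × 14.58 = 524.9 kips.

φR_n ≈ 525 kips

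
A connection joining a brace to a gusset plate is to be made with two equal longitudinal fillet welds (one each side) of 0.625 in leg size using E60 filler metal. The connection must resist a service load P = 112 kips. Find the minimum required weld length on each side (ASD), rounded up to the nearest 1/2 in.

L = 7.5 in on each side

E60XX → F_EXX = 60 ksi.
Throat t_e = 0.707 × 0.625 = 0.4419 in.
r_n/Ω = (0.6 × 60 × 0.4419) / 2.0 = 7.954 kip/in.
L_req = P / (r_n/Ω) = 112 / 7.954 = 14.08 in total.
Per side: 14.08 / 2 = 7.041 in.
Round up → use L = 7.5 in on each side.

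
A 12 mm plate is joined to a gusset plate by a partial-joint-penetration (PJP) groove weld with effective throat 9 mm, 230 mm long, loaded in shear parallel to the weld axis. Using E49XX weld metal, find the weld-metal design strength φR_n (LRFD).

φR_n ≈ 456 kN

E49XX → F_EXX = 490 MPa.
Effective throat (given) t_e = 9 mm.
A_we = 9 × 230 = 2070 mm².
F_nw = 0.6 F_EXX = 294 MPa.
φR_n = 0.75 × 294 × 2070 × 10⁻³ = 456.4 kN.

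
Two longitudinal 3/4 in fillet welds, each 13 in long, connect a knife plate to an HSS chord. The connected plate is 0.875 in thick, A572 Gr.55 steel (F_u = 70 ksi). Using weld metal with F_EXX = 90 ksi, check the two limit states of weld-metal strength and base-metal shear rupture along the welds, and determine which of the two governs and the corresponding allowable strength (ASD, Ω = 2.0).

t_e = 0.707 × 0.75 = 0.5302 in; L = 26 in.
Weld metal: R_n/Ω = (1/2.0) × 0.6 × 90 × 0.5302 × 26 = 372.2 kip.
Base metal (shear rupture): R_n/Ω = (1/2.0) × 0.6 × 70 × 0.875 × 26 = 477.8 kip.
Governing: weld metal.

R_n/Ω ≈ 372 kip (weld metal governs)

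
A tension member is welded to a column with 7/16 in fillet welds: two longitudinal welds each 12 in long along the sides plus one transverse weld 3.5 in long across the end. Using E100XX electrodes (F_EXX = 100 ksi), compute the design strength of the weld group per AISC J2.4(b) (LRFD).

φR_n ≈ 383 kip

t_e = 0.707 × 0.4375 = 0.3093 in.
R_nwl = 0.6 × 100 × 0.3093 × 24 = 445.4 kip (longitudinal, 2 welds).
R_nwt = 0.6 × 100 × 0.3093 × 3.5 = 64.96 kip (transverse, base value).
(i) R_nwl + R_nwt = 510.4 kip; (ii) 0.85 R_nwl + 1.5 R_nwt = 476 kip.
R_n = max = 510.4 kip [governs: (i)]; φR_n = 382.8 kip.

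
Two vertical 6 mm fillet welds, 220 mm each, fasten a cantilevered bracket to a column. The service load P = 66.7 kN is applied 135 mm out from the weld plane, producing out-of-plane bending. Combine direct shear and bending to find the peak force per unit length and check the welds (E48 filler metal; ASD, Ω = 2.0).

f_max ≈ 578 N/mm; adequate

E48XX → F_EXX = 480 MPa.
L_w = 2 × 220 = 440 mm; section modulus (unit throat) S = 2 × L²/6 = 16130 mm².
Direct shear f_v = P/L_w = 66.7×10³/440 = 151.6 N/mm.
Moment M = P × e = 66.7×10³ × 135 = 9004500 N·mm; bending f_b = M/S = 558.1 N/mm.
f_max = √(f_v² + f_b²) = √(151.6² + 558.1²) = 578.4 N/mm.
r_n/Ω = (1/2.0) × 0.6 × 480 × (0.707 × 6) = 610.8 N/mm → adequate.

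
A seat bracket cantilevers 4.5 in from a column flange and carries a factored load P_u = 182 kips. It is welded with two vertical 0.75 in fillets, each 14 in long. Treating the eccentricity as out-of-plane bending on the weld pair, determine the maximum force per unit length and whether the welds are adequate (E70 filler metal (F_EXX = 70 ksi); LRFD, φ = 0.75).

L_w = 2 × 14 = 28 in; section modulus (unit throat) S = 2 × L²/6 = 65.33 in².
Direct shear f_v = P/L_w = 182/28 = 6.5 kip/in.
Moment M = P × e = 182 × 4.5 = 819 kip·in; bending f_b = M/S = 12.54 kip/in.
f_max = √(f_v² + f_b²) = √(6.5² + 12.54²) = 14.12 kip/in.
φr_n = 0.75 × 0.6 × 70 × (0.707 × 0.75) = 16.7 kip/in → adequate.

f_max ≈ 14.1 kip/in; adequate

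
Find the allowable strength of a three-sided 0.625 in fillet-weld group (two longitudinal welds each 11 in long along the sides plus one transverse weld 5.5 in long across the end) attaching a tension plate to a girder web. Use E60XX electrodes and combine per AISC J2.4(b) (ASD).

R_n/Ω ≈ 219 kip

E60XX → F_EXX = 60 ksi.
t_e = 0.707 × 0.625 = 0.4419 in.
R_nwl = 0.6 × 60 × 0.4419 × 22 = 350 kip (longitudinal, 2 welds).
R_nwt = 0.6 × 60 × 0.4419 × 5.5 = 87.49 kip (transverse, base value).
(i) R_nwl + R_nwt = 437.5 kip; (ii) 0.85 R_nwl + 1.5 R_nwt = 428.7 kip.
R_n = max = 437.5 kip [governs: (i)]; R_n/Ω = 218.7 kip.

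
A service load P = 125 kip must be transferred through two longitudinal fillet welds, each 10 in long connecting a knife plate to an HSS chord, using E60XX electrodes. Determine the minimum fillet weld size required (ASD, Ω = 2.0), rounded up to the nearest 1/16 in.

E60XX → F_EXX = 60 ksi.
Total weld length L = 20 in.
Required throat t_e = P × Ω / (0.6 F_EXX × L) = 125 × 2.0 / (0.6 × 60 × 20) = 0.3472 in.
Required leg w = t_e / 0.707 = 0.4911 in → use 1/2 in.

w = 1/2 in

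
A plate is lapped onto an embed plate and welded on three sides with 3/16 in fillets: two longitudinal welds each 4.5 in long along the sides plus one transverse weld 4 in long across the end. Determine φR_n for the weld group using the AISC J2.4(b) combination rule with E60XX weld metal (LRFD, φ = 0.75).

φR_n ≈ 48.9 kips

E60XX → F_EXX = 60 ksi.
t_e = 0.707 × 0.1875 = 0.1326 in.
R_nwl = 0.6 × 60 × 0.1326 × 9 = 42.95 kips (longitudinal, 2 welds).
R_nwt = 0.6 × 60 × 0.1326 × 4 = 19.09 kips (transverse, base value).
(i) R_nwl + R_nwt = 62.04 kips; (ii) 0.85 R_nwl + 1.5 R_nwt = 65.14 kips.
R_n = max = 65.14 kips [governs: (ii)]; φR_n = 48.86 kips.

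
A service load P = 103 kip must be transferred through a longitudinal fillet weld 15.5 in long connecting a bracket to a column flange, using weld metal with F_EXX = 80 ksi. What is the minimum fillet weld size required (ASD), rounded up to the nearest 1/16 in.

Total weld length L = 15.5 in.
Required throat t_e = P × Ω / (0.6 F_EXX × L) = 103 × 2.0 / (0.6 × 80 × 15.5) = 0.2769 in.
Required leg w = t_e / 0.707 = 0.3916 in → use 7/16 in.

w = 7/16 in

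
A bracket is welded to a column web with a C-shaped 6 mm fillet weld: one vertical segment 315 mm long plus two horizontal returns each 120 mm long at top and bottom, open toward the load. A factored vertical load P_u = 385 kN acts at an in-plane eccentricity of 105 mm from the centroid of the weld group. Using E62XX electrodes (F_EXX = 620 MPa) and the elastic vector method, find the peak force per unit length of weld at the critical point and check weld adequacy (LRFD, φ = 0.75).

Total weld length L_w = 555 mm. Treat welds as unit-width lines.
Centroid: x̄ = 2×120×60 / 555 = 25.95 mm from the vertical weld.
Polar moment about centroid: J = I_x + I_y = [315³/12 + 2×120×157.5²] + [315×25.95² + 2(120³/12 + 120×34.05²)] = 9337000 mm³.
Direct shear f_v = P/L_w = 385×10³ / 555 = 693.7 N/mm (vertical).
Torsion M = P·e = 385×10³ × 105 = 40425000 N·mm.
Critical point at (x, y) = (94.05, 157.5) from centroid. f_tx = M·y/J = 681.9 N/mm; f_ty = M·x/J = 407.2 N/mm.
Resultant f_max = √[f_tx² + (f_v + f_ty)²] = √[681.9² + (693.7 + 407.2)²] = 1295 N/mm.
Capacity per unit length: φr_n = 0.75 × 0.6 × 620 × (0.707 × 6) = 1184 N/mm.
1295 > 1184 → NOT adequate.

f_max ≈ 1300 N/mm; NOT adequate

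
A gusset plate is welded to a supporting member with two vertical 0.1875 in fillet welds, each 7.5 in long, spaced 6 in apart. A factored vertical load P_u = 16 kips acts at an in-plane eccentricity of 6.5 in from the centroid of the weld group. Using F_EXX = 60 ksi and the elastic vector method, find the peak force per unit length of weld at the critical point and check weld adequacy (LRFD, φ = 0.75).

Total weld length L_w = 15 in. Treat welds as unit-width lines.
Polar moment about centroid: J = 2[d³/12 + d(b/2)²] = 2[7.5³/12 + 7.5×3²] = 205.3 in³.
Direct shear f_v = P/L_w = 16 / 15 = 1.067 kip/in (vertical).
Torsion M = P·e = 16 × 6.5 = 104 kip·in.
Critical point at (x, y) = (3, 3.75) from centroid. f_tx = M·y/J = 1.9 kip/in; f_ty = M·x/J = 1.52 kip/in.
Resultant f_max = √[f_tx² + (f_v + f_ty)²] = √[1.9² + (1.067 + 1.52)²] = 3.209 kip/in.
Capacity per unit length: φr_n = 0.75 × 0.6 × 60 × (0.707 × 0.1875) = 3.579 kip/in.
3.209 ≤ 3.579 → adequate.

f_max ≈ 3.21 kip/in; adequate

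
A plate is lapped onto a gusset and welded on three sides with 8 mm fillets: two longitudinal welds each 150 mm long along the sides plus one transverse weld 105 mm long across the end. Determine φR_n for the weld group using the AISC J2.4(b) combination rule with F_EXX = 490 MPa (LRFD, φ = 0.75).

φR_n ≈ 514 kN

t_e = 0.707 × 8 = 5.656 mm.
R_nwl = 0.6 × 490 × 5.656 × 300 × 10⁻³ = 498.9 kN (longitudinal, 2 welds).
R_nwt = 0.6 × 490 × 5.656 × 105 × 10⁻³ = 174.6 kN (transverse, base value).
(i) R_nwl + R_nwt = 673.5 kN; (ii) 0.85 R_nwl + 1.5 R_nwt = 685.9 kN.
R_n = max = 685.9 kN [governs: (ii)]; φR_n = 514.4 kN.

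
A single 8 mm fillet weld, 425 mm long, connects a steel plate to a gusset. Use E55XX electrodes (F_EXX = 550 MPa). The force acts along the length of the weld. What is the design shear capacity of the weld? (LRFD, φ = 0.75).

Effective throat t_e = 0.707 × 8 = 5.656 mm.
Total length L = 425 mm; A_we = 5.656 × 425 = 2404 mm².
F_nw = 0.6 F_EXX = 0.6 × 550 = 330 MPa.
φR_n = 0.75 × 330 × 2404 × 10⁻³ = 594.9 kN.

φR_n ≈ 595 kN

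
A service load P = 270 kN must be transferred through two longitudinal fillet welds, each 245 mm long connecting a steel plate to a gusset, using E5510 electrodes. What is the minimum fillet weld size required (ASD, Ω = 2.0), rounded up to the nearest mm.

w = 5 mm

E55XX → F_EXX = 550 MPa.
Total weld length L = 490 mm.
Required throat t_e = P × Ω / (0.6 F_EXX × L) = 270 × 2.0 / (0.6 × 550 × 490 × 10⁻³) = 3.34 mm.
Required leg w = t_e / 0.707 = 4.724 mm → use 5 mm.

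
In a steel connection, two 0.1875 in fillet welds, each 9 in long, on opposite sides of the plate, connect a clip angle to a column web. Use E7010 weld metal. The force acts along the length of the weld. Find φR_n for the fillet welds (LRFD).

E70XX → F_EXX = 70 ksi.
Effective throat t_e = 0.707 × 0.1875 = 0.1326 in.
Total length L = 18 in; A_we = 0.1326 × 18 = 2.386 in².
F_nw = 0.6 F_EXX = 0.6 × 70 = 42 ksi.
φR_n = 0.75 × 42 × 2.386 = 75.16 kip.

φR_n ≈ 75.2 kip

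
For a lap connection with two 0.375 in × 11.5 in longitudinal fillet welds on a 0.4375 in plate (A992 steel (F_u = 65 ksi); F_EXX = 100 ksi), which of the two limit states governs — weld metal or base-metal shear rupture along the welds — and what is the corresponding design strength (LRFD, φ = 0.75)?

φR_n ≈ 274 kip (weld metal governs)

t_e = 0.707 × 0.375 = 0.2651 in; L = 23 in.
Weld metal: φR_n = 0.75 × 0.6 × 100 × 0.2651 × 23 = 274.4 kip.
Base metal (shear rupture): φR_n = 0.75 × 0.6 × 65 × 0.4375 × 23 = 294.3 kip.
Governing: weld metal.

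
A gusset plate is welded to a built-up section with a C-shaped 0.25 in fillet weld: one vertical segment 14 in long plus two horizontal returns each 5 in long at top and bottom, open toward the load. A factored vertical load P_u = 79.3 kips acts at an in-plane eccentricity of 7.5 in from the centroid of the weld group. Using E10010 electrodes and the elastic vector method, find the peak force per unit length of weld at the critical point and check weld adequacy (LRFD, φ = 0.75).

E100XX → F_EXX = 100 ksi.
Total weld length L_w = 24 in. Treat welds as unit-width lines.
Centroid: x̄ = 2×5×2.5 / 24 = 1.042 in from the vertical weld.
Polar moment about centroid: J = I_x + I_y = [14³/12 + 2×5×7²] + [14×1.042² + 2(5³/12 + 5×1.458²)] = 776 in³.
Direct shear f_v = P/L_w = 79.3 / 24 = 3.304 kip/in (vertical).
Torsion M = P·e = 79.3 × 7.5 = 594.75 kip·in.
Critical point at (x, y) = (3.958, 7) from centroid. f_tx = M·y/J = 5.365 kip/in; f_ty = M·x/J = 3.034 kip/in.
Resultant f_max = √[f_tx² + (f_v + f_ty)²] = √[5.365² + (3.304 + 3.034)²] = 8.304 kip/in.
Capacity per unit length: φr_n = 0.75 × 0.6 × 100 × (0.707 × 0.25) = 7.954 kip/in.
8.304 > 7.954 → NOT adequate.

f_max ≈ 8.3 kip/in; NOT adequate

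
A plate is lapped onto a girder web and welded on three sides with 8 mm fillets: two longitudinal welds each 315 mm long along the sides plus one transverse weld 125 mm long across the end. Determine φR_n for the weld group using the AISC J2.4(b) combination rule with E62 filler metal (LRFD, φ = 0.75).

φR_n ≈ 1190 kN

E62XX → F_EXX = 620 MPa.
t_e = 0.707 × 8 = 5.656 mm.
R_nwl = 0.6 × 620 × 5.656 × 630 × 10⁻³ = 1326 kN (longitudinal, 2 welds).
R_nwt = 0.6 × 620 × 5.656 × 125 × 10⁻³ = 263 kN (transverse, base value).
(i) R_nwl + R_nwt = 1589 kN; (ii) 0.85 R_nwl + 1.5 R_nwt = 1521 kN.
R_n = max = 1589 kN [governs: (i)]; φR_n = 1191 kN.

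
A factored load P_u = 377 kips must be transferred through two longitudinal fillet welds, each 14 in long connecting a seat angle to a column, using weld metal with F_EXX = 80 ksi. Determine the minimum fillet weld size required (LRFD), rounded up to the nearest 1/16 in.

w = 9/16 in

Total weld length L = 28 in.
Required throat t_e = P_u / (φ × 0.6 F_EXX × L) = 377 / (0.75 × 0.6 × 80 × 28) = 0.374 in.
Required leg w = t_e / 0.707 = 0.529 in → use 9/16 in.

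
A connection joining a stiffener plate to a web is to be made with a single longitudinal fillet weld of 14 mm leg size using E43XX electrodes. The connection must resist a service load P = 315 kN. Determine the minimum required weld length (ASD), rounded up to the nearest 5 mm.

L = 250 mm

E43XX → F_EXX = 430 MPa.
Throat t_e = 0.707 × 14 = 9.898 mm.
r_n/Ω = (0.6 × 430 × 9.898) / 2.0 = 1277 N/mm = 1.277 kN/mm.
L_req = P / (r_n/Ω) = 315 / 1.277 = 246.7 mm total.
Round up → use L = 250 mm.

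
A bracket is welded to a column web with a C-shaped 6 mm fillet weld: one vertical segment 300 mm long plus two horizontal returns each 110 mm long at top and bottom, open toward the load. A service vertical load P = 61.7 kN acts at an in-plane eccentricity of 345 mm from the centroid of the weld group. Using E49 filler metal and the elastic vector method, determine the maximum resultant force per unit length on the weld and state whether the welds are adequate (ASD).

E49XX → F_EXX = 490 MPa.
Total weld length L_w = 520 mm. Treat welds as unit-width lines.
Centroid: x̄ = 2×110×55 / 520 = 23.27 mm from the vertical weld.
Polar moment about centroid: J = I_x + I_y = [300³/12 + 2×110×150²] + [300×23.27² + 2(110³/12 + 110×31.73²)] = 7806000 mm³.
Direct shear f_v = P/L_w = 61.7×10³ / 520 = 118.7 N/mm (vertical).
Torsion M = P·e = 61.7×10³ × 345 = 21286000 N·mm.
Critical point at (x, y) = (86.73, 150) from centroid. f_tx = M·y/J = 409.1 N/mm; f_ty = M·x/J = 236.5 N/mm.
Resultant f_max = √[f_tx² + (f_v + f_ty)²] = √[409.1² + (118.7 + 236.5)²] = 541.7 N/mm.
Capacity per unit length: r_n/Ω = (1/2.0) × 0.6 × 490 × (0.707 × 6) = 623.6 N/mm.
541.7 ≤ 623.6 → adequate.

f_max ≈ 542 N/mm; adequate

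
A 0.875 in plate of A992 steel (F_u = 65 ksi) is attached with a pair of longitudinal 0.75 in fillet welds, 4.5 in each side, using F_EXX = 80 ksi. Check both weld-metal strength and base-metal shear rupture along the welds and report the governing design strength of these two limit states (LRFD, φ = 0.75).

t_e = 0.707 × 0.75 = 0.5302 in; L = 9 in.
Weld metal: φR_n = 0.75 × 0.6 × 80 × 0.5302 × 9 = 171.8 kips.
Base metal (shear rupture): φR_n = 0.75 × 0.6 × 65 × 0.875 × 9 = 230.3 kips.
Governing: weld metal.

φR_n ≈ 172 kips (weld metal governs)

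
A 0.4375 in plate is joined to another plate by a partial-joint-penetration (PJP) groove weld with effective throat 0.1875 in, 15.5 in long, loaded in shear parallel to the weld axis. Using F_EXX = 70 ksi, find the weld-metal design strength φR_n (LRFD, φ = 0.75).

Effective throat (given) t_e = 0.1875 in.
A_we = 0.1875 × 15.5 = 2.906 in².
F_nw = 0.6 F_EXX = 42 ksi.
φR_n = 0.75 × 42 × 2.906 = 91.55 kips.

φR_n ≈ 91.5 kips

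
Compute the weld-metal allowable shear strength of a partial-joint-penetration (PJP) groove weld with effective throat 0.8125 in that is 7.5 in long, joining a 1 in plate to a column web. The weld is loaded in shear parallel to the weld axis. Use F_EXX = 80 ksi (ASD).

R_n/Ω ≈ 146 kip

Effective throat (given) t_e = 0.8125 in.
A_we = 0.8125 × 7.5 = 6.094 in².
F_nw = 0.6 F_EXX = 48 ksi.
R_n/Ω = (48 × 6.094) / 2.0 = 146.2 kip.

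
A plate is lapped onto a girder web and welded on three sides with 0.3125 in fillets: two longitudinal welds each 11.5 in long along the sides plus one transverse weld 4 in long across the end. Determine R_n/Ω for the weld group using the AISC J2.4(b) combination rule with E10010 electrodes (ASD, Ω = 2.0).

E100XX → F_EXX = 100 ksi.
t_e = 0.707 × 0.3125 = 0.2209 in.
R_nwl = 0.6 × 100 × 0.2209 × 23 = 304.9 kip (longitudinal, 2 welds).
R_nwt = 0.6 × 100 × 0.2209 × 4 = 53.02 kip (transverse, base value).
(i) R_nwl + R_nwt = 357.9 kip; (ii) 0.85 R_nwl + 1.5 R_nwt = 338.7 kip.
R_n = max = 357.9 kip [governs: (i)]; R_n/Ω = 179 kip.

R_n/Ω ≈ 179 kip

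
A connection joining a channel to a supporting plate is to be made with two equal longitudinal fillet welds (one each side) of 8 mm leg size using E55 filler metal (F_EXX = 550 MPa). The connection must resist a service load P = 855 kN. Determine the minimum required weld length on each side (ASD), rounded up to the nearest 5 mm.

L = 460 mm on each side

Throat t_e = 0.707 × 8 = 5.656 mm.
r_n/Ω = (0.6 × 550 × 5.656) / 2.0 = 933.2 N/mm = 0.9332 kN/mm.
L_req = P / (r_n/Ω) = 855 / 0.9332 = 916.2 mm total.
Per side: 916.2 / 2 = 458.1 mm.
Round up → use L = 460 mm on each side.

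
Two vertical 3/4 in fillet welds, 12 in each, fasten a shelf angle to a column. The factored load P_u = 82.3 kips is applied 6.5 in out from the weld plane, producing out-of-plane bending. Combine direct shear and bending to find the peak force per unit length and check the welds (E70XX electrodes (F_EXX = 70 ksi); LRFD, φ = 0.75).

f_max ≈ 11.7 kip/in; adequate

L_w = 2 × 12 = 24 in; section modulus (unit throat) S = 2 × L²/6 = 48 in².
Direct shear f_v = P/L_w = 82.3/24 = 3.429 kip/in.
Moment M = P × e = 82.3 × 6.5 = 534.95 kip·in; bending f_b = M/S = 11.14 kip/in.
f_max = √(f_v² + f_b²) = √(3.429² + 11.14²) = 11.66 kip/in.
φr_n = 0.75 × 0.6 × 70 × (0.707 × 0.75) = 16.7 kip/in → adequate.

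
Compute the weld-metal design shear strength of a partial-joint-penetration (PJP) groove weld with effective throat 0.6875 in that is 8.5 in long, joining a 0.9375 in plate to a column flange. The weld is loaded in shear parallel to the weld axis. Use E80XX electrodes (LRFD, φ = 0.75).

E80XX → F_EXX = 80 ksi.
Effective throat (given) t_e = 0.6875 in.
A_we = 0.6875 × 8.5 = 5.844 in².
F_nw = 0.6 F_EXX = 48 ksi.
φR_n = 0.75 × 48 × 5.844 = 210.4 kips.

φR_n ≈ 210 kips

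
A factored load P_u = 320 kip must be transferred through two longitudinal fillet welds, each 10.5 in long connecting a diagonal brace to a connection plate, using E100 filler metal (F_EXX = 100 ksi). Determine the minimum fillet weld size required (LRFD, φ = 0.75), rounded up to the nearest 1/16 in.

Total weld length L = 21 in.
Required throat t_e = P_u / (φ × 0.6 F_EXX × L) = 320 / (0.75 × 0.6 × 100 × 21) = 0.3386 in.
Required leg w = t_e / 0.707 = 0.479 in → use 1/2 in.

w = 1/2 in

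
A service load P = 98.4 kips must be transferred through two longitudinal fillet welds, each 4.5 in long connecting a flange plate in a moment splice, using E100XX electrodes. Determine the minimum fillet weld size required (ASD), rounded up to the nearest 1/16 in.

E100XX → F_EXX = 100 ksi.
Total weld length L = 9 in.
Required throat t_e = P × Ω / (0.6 F_EXX × L) = 98.4 × 2.0 / (0.6 × 100 × 9) = 0.3644 in.
Required leg w = t_e / 0.707 = 0.5155 in → use 9/16 in.

w = 9/16 in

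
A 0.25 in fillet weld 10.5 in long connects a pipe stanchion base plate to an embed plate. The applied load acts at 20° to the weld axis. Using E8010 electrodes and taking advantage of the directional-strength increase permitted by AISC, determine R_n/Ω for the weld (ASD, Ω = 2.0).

E80XX → F_EXX = 80 ksi.
t_e = 0.707 × 0.25 = 0.1767 in; A_we = 0.1767 × 10.5 = 1.856 in².
Directional factor: 1.0 + 0.5 sin^1.5(20°) = 1.1.
F_nw = 0.6 × 80 × 1.1 = 52.8 ksi.
R_n/Ω = (52.8 × 1.856) / 2.0 = 49 kip.

R_n/Ω ≈ 49 kip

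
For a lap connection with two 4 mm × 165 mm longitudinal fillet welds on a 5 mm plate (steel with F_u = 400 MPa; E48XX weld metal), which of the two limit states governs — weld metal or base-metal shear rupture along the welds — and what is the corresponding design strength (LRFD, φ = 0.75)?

φR_n ≈ 202 kN (weld metal governs)

E48XX → F_EXX = 480 MPa.
t_e = 0.707 × 4 = 2.828 mm; L = 330 mm.
Weld metal: φR_n = 0.75 × 0.6 × 480 × 2.828 × 330 × 10⁻³ = 201.6 kN.
Base metal (shear rupture): φR_n = 0.75 × 0.6 × 400 × 5 × 330 × 10⁻³ = 297 kN.
Governing: weld metal.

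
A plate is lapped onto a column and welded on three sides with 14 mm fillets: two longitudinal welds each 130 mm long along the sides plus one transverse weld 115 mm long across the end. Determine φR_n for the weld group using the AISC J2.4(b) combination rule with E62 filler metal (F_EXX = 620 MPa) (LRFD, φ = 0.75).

t_e = 0.707 × 14 = 9.898 mm.
R_nwl = 0.6 × 620 × 9.898 × 260 × 10⁻³ = 957.3 kN (longitudinal, 2 welds).
R_nwt = 0.6 × 620 × 9.898 × 115 × 10⁻³ = 423.4 kN (transverse, base value).
(i) R_nwl + R_nwt = 1381 kN; (ii) 0.85 R_nwl + 1.5 R_nwt = 1449 kN.
R_n = max = 1449 kN [governs: (ii)]; φR_n = 1087 kN.

φR_n ≈ 1090 kN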